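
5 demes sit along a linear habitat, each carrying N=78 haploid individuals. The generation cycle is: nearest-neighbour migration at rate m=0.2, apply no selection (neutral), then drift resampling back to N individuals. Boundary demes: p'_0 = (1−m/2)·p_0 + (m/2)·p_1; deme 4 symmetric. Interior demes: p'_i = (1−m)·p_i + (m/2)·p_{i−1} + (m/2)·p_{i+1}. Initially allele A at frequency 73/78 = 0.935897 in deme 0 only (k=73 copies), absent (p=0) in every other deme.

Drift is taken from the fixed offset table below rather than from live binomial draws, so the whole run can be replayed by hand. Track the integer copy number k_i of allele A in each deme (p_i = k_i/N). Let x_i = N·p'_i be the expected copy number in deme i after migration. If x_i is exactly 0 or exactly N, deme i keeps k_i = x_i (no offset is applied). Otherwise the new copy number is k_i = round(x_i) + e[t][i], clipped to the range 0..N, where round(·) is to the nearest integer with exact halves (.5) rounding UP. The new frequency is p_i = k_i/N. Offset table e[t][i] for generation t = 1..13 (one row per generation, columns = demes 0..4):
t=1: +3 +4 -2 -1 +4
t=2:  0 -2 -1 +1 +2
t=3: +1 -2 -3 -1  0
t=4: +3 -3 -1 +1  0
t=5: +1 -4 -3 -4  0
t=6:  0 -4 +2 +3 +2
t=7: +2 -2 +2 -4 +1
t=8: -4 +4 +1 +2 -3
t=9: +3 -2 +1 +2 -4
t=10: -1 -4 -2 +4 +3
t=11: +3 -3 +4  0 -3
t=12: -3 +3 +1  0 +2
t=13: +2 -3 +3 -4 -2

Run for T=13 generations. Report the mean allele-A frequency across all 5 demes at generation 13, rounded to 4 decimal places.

t=0: k=[73 0 0 0 0]
t=1: x=[65.7000 7.3000 0.0000 0.0000 0.0000] k=[69 11 0 0 0]
t=2: x=[63.2000 15.7000 1.1000 0.0000 0.0000] k=[63 14 0 0 0]
t=3: x=[58.1000 17.5000 1.4000 0.0000 0.0000] k=[59 16 0 0 0]
t=4: x=[54.7000 18.7000 1.6000 0.0000 0.0000] k=[58 16 1 0 0]
t=5: x=[53.8000 18.7000 2.4000 0.1000 0.0000] k=[55 15 0 0 0]
t=6: x=[51.0000 17.5000 1.5000 0.0000 0.0000] k=[51 14 4 0 0]
t=7: x=[47.3000 16.7000 4.6000 0.4000 0.0000] k=[49 15 7 0 0]
t=8: x=[45.6000 17.6000 7.1000 0.7000 0.0000] k=[42 22 8 3 0]
t=9: x=[40.0000 22.6000 8.9000 3.2000 0.3000] k=[43 21 10 5 0]
t=10: x=[40.8000 22.1000 10.6000 5.0000 0.5000] k=[40 18 9 9 4]
t=11: x=[37.8000 19.3000 9.9000 8.5000 4.5000] k=[41 16 14 9 2]
t=12: x=[38.5000 18.3000 13.7000 8.8000 2.7000] k=[36 21 15 9 5]
t=13: x=[34.5000 21.9000 15.0000 9.2000 5.4000] k=[37 19 18 5 3]

0.2103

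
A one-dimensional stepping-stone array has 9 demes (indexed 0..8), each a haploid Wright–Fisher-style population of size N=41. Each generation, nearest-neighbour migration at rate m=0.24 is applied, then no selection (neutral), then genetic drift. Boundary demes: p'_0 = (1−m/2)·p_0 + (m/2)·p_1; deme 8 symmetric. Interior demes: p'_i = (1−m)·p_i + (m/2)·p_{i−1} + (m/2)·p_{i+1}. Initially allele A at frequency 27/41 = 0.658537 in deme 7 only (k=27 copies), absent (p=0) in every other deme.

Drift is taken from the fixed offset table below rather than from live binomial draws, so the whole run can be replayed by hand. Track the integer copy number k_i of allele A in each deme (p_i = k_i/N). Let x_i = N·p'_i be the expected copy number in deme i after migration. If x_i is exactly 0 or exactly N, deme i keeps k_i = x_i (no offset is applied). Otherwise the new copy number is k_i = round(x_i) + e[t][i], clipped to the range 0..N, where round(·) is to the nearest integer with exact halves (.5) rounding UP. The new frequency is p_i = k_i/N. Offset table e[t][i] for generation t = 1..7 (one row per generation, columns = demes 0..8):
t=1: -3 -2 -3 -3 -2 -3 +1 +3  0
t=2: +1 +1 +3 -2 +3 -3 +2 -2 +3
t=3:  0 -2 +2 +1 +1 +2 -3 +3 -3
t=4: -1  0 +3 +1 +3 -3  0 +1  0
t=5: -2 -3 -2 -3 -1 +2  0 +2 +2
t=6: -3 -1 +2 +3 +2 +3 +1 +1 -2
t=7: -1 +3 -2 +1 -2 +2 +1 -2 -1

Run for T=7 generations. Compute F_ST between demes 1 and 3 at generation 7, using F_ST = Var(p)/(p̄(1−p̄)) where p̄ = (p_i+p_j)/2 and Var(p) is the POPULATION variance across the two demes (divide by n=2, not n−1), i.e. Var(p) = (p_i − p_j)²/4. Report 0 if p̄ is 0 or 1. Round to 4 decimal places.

0.0513

t=0: k=[0 0 0 0 0 0 0 27 0]
t=1: x=[0.0000 0.0000 0.0000 0.0000 0.0000 0.0000 3.2400 20.5200 3.2400] k=[0 0 0 0 0 0 4 24 3]
t=2: x=[0.0000 0.0000 0.0000 0.0000 0.0000 0.4800 5.9200 19.0800 5.5200] k=[0 0 0 0 0 0 8 17 9]
t=3: x=[0.0000 0.0000 0.0000 0.0000 0.0000 0.9600 8.1200 14.9600 9.9600] k=[0 0 0 0 0 3 5 18 7]
t=4: x=[0.0000 0.0000 0.0000 0.0000 0.3600 2.8800 6.3200 15.1200 8.3200] k=[0 0 0 0 3 0 6 16 8]
t=5: x=[0.0000 0.0000 0.0000 0.3600 2.2800 1.0800 6.4800 13.8400 8.9600] k=[0 0 0 0 1 3 6 16 11]
t=6: x=[0.0000 0.0000 0.0000 0.1200 1.1200 3.1200 6.8400 14.2000 11.6000] k=[0 0 0 3 3 6 8 15 10]
t=7: x=[0.0000 0.0000 0.3600 2.6400 3.3600 5.8800 8.6000 13.5600 10.6000] k=[0 0 0 4 1 8 10 12 10]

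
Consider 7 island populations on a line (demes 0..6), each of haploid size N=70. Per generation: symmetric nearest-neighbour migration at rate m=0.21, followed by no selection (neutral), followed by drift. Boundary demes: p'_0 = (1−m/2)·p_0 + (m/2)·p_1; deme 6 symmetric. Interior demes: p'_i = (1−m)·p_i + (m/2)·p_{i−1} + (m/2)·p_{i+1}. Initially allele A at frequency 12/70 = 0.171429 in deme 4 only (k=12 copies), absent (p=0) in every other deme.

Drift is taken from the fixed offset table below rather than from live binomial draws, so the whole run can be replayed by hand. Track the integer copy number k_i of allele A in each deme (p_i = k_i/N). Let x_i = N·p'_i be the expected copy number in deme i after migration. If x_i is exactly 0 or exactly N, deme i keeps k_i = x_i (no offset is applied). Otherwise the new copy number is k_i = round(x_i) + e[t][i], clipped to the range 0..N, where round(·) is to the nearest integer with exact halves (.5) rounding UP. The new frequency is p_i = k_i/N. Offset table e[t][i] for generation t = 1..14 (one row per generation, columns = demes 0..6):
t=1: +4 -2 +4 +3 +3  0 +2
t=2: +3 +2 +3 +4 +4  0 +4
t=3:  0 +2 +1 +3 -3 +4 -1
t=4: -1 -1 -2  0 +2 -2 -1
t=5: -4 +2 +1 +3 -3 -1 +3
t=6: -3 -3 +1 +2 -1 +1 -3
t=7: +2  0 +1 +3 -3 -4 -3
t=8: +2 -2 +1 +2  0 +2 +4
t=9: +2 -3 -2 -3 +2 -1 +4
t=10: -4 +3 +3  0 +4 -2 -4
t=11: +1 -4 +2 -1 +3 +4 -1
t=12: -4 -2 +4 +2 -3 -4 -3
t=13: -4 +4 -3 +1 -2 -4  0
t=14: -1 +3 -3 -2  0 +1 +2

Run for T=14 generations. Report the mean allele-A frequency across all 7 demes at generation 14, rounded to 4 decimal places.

0.0653

t=0: k=[0 0 0 0 12 0 0]
t=1: x=[0.0000 0.0000 0.0000 1.2600 9.4800 1.2600 0.0000] k=[0 0 0 4 12 1 0]
t=2: x=[0.0000 0.0000 0.4200 4.4200 10.0050 2.0500 0.1050] k=[0 0 3 8 14 2 4]
t=3: x=[0.0000 0.3150 3.2100 8.1050 12.1100 3.4700 3.7900] k=[0 2 4 11 9 7 3]
t=4: x=[0.2100 2.0000 4.5250 10.0550 9.0000 6.7900 3.4200] k=[0 1 3 10 11 5 2]
t=5: x=[0.1050 1.1050 3.5250 9.3700 10.2650 5.3150 2.3150] k=[0 3 5 12 7 4 5]
t=6: x=[0.3150 2.8950 5.5250 10.7400 7.2100 4.4200 4.8950] k=[0 0 7 13 6 5 2]
t=7: x=[0.0000 0.7350 6.8950 11.6350 6.6300 4.7900 2.3150] k=[0 1 8 15 4 1 0]
t=8: x=[0.1050 1.6300 8.0000 13.1100 4.8400 1.2100 0.1050] k=[2 0 9 15 5 3 4]
t=9: x=[1.7900 1.1550 8.6850 13.3200 5.8400 3.3150 3.8950] k=[4 0 7 10 8 2 8]
t=10: x=[3.5800 1.1550 6.5800 9.4750 7.5800 3.2600 7.3700] k=[0 4 10 9 12 1 3]
t=11: x=[0.4200 4.2100 9.2650 9.4200 10.5300 2.3650 2.7900] k=[1 0 11 8 14 6 2]
t=12: x=[0.8950 1.2600 9.5300 8.9450 12.5300 6.4200 2.4200] k=[0 0 14 11 10 2 0]
t=13: x=[0.0000 1.4700 12.2150 11.2100 9.2650 2.6300 0.2100] k=[0 5 9 12 7 0 0]
t=14: x=[0.5250 4.8950 8.8950 11.1600 6.7900 0.7350 0.0000] k=[0 8 6 9 7 2 0]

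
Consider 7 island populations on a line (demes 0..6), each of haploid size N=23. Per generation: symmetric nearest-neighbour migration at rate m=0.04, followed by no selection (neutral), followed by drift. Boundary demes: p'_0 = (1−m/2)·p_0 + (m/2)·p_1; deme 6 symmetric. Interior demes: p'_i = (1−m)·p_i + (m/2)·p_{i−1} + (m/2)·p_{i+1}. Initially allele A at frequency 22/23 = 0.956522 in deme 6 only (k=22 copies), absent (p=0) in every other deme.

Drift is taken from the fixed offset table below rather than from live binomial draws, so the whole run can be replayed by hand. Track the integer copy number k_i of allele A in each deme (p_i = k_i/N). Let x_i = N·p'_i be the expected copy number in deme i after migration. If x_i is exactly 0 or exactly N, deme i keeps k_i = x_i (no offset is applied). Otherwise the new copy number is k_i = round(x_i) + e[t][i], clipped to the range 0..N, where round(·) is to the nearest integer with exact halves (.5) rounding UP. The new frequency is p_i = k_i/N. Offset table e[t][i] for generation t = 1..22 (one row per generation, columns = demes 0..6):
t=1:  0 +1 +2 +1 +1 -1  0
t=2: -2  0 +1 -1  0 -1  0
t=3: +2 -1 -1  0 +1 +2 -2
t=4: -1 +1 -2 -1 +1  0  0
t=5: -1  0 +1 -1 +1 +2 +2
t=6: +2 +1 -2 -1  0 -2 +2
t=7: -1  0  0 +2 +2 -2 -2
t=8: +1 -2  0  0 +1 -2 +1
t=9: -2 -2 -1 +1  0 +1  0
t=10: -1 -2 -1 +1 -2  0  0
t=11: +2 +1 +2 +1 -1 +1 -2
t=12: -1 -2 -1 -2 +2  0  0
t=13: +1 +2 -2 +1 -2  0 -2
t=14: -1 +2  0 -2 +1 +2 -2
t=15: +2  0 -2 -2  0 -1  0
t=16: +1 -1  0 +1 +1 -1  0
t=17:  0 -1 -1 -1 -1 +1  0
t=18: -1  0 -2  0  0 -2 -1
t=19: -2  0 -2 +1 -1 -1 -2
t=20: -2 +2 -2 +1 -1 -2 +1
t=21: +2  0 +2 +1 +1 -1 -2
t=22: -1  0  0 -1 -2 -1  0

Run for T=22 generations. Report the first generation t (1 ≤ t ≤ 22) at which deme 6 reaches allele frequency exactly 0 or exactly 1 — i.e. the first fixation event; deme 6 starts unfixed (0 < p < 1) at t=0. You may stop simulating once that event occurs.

6

t=0: k=[0 0 0 0 0 0 22]
t=1: x=[0.0000 0.0000 0.0000 0.0000 0.0000 0.4400 21.5600] k=[0 0 0 0 0 0 22]
t=2: x=[0.0000 0.0000 0.0000 0.0000 0.0000 0.4400 21.5600] k=[0 0 0 0 0 0 22]
t=3: x=[0.0000 0.0000 0.0000 0.0000 0.0000 0.4400 21.5600] k=[0 0 0 0 0 2 20]
t=4: x=[0.0000 0.0000 0.0000 0.0000 0.0400 2.3200 19.6400] k=[0 0 0 0 1 2 20]
t=5: x=[0.0000 0.0000 0.0000 0.0200 1.0000 2.3400 19.6400] k=[0 0 0 0 2 4 22]
t=6: x=[0.0000 0.0000 0.0000 0.0400 2.0000 4.3200 21.6400] k=[0 0 0 0 2 2 23]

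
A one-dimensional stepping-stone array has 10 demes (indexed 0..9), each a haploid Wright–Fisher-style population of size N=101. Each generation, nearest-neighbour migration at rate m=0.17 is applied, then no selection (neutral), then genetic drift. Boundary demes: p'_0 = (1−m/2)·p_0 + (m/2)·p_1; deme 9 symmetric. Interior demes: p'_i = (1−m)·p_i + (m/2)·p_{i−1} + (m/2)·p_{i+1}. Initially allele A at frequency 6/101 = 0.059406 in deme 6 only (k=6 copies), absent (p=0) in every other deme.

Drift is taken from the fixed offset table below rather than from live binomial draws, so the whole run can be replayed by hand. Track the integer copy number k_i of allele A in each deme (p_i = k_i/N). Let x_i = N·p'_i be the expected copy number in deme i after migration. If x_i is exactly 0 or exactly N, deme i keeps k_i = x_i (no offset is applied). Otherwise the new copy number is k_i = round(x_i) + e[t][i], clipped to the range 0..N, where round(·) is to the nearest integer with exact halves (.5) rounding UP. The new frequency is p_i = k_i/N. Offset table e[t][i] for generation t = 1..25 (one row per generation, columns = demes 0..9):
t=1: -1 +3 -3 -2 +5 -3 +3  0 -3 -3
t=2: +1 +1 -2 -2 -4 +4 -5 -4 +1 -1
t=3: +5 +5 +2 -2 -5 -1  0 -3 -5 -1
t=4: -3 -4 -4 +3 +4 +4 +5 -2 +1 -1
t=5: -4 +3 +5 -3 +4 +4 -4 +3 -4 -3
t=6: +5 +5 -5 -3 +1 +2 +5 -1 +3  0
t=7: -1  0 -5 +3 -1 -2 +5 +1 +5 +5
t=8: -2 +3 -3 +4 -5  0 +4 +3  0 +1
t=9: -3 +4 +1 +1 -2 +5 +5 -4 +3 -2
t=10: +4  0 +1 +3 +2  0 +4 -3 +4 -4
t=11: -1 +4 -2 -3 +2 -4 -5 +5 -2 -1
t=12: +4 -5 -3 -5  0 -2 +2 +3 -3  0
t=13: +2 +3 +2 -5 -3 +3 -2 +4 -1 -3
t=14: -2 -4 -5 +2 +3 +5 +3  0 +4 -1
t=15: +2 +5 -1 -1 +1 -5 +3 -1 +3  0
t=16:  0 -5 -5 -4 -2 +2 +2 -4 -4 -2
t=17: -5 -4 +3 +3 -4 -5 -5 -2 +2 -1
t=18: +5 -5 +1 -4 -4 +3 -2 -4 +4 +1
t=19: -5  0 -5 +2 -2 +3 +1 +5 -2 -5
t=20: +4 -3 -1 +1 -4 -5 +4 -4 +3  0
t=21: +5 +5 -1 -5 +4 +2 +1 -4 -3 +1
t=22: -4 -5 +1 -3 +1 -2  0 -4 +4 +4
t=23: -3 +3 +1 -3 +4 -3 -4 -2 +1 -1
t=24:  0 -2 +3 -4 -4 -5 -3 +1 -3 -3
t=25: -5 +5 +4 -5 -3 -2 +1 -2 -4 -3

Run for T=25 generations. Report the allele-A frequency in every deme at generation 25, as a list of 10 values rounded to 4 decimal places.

[0.0000, 0.0000, 0.0000, 0.0000, 0.0099, 0.0000, 0.0495, 0.0099, 0.0099, 0.0000]

t=0: k=[0 0 0 0 0 0 6 0 0 0]
t=1: x=[0.0000 0.0000 0.0000 0.0000 0.0000 0.5100 4.9800 0.5100 0.0000 0.0000] k=[0 0 0 0 0 0 8 1 0 0]
t=2: x=[0.0000 0.0000 0.0000 0.0000 0.0000 0.6800 6.7250 1.5100 0.0850 0.0000] k=[0 0 0 0 0 5 2 0 1 0]
t=3: x=[0.0000 0.0000 0.0000 0.0000 0.4250 4.3200 2.0850 0.2550 0.8300 0.0850] k=[0 0 0 0 0 3 2 0 0 0]
t=4: x=[0.0000 0.0000 0.0000 0.0000 0.2550 2.6600 1.9150 0.1700 0.0000 0.0000] k=[0 0 0 0 4 7 7 0 0 0]
t=5: x=[0.0000 0.0000 0.0000 0.3400 3.9150 6.7450 6.4050 0.5950 0.0000 0.0000] k=[0 0 0 0 8 11 2 4 0 0]
t=6: x=[0.0000 0.0000 0.0000 0.6800 7.5750 9.9800 2.9350 3.4900 0.3400 0.0000] k=[0 0 0 0 9 12 8 2 3 0]
t=7: x=[0.0000 0.0000 0.0000 0.7650 8.4900 11.4050 7.8300 2.5950 2.6600 0.2550] k=[0 0 0 4 7 9 13 4 8 5]
t=8: x=[0.0000 0.0000 0.3400 3.9150 6.9150 9.1700 11.8950 5.1050 7.4050 5.2550] k=[0 0 0 8 2 9 16 8 7 6]
t=9: x=[0.0000 0.0000 0.6800 6.8100 3.1050 9.0000 14.7250 8.5950 7.0000 6.0850] k=[0 0 2 8 1 14 20 5 10 4]
t=10: x=[0.0000 0.1700 2.3400 6.8950 2.7000 13.4050 18.2150 6.7000 9.0650 4.5100] k=[0 0 3 10 5 13 22 4 13 1]
t=11: x=[0.0000 0.2550 3.3400 8.9800 6.1050 13.0850 19.7050 6.2950 11.2150 2.0200] k=[0 4 1 6 8 9 15 11 9 1]
t=12: x=[0.3400 3.4050 1.6800 5.7450 7.9150 9.4250 14.1500 11.1700 8.4900 1.6800] k=[4 0 0 1 8 7 16 14 5 2]
t=13: x=[3.6600 0.3400 0.0850 1.5100 7.3200 7.8500 15.0650 13.4050 5.5100 2.2550] k=[6 3 2 0 4 11 13 17 5 0]
t=14: x=[5.7450 3.1700 1.9150 0.5100 4.2550 10.5750 13.1700 15.6400 5.5950 0.4250] k=[4 0 0 3 7 16 16 16 10 0]
t=15: x=[3.6600 0.3400 0.2550 3.0850 7.4250 15.2350 16.0000 15.4900 9.6600 0.8500] k=[6 5 0 2 8 10 19 14 13 1]
t=16: x=[5.9150 4.6600 0.5950 2.3400 7.6600 10.5950 17.8100 14.3400 12.0650 2.0200] k=[6 0 0 0 6 13 20 10 8 0]
t=17: x=[5.4900 0.5100 0.0000 0.5100 6.0850 13.0000 18.5550 10.6800 7.4900 0.6800] k=[0 0 0 4 2 8 14 9 9 0]
t=18: x=[0.0000 0.0000 0.3400 3.4900 2.6800 8.0000 13.0650 9.4250 8.2350 0.7650] k=[0 0 1 0 0 11 11 5 12 2]
t=19: x=[0.0000 0.0850 0.8300 0.0850 0.9350 10.0650 10.4900 6.1050 10.5550 2.8500] k=[0 0 0 2 0 13 11 11 9 0]
t=20: x=[0.0000 0.0000 0.1700 1.6600 1.2750 11.7250 11.1700 10.8300 8.4050 0.7650] k=[0 0 0 3 0 7 15 7 11 1]
t=21: x=[0.0000 0.0000 0.2550 2.4900 0.8500 7.0850 13.6400 8.0200 9.8100 1.8500] k=[0 0 0 0 5 9 15 4 7 3]
t=22: x=[0.0000 0.0000 0.0000 0.4250 4.9150 9.1700 13.5550 5.1900 6.4050 3.3400] k=[0 0 0 0 6 7 14 1 10 7]
t=23: x=[0.0000 0.0000 0.0000 0.5100 5.5750 7.5100 12.3000 2.8700 8.9800 7.2550] k=[0 0 0 0 10 5 8 1 10 6]
t=24: x=[0.0000 0.0000 0.0000 0.8500 8.7250 5.6800 7.1500 2.3600 8.8950 6.3400] k=[0 0 0 0 5 1 4 3 6 3]
t=25: x=[0.0000 0.0000 0.0000 0.4250 4.2350 1.5950 3.6600 3.3400 5.4900 3.2550] k=[0 0 0 0 1 0 5 1 1 0]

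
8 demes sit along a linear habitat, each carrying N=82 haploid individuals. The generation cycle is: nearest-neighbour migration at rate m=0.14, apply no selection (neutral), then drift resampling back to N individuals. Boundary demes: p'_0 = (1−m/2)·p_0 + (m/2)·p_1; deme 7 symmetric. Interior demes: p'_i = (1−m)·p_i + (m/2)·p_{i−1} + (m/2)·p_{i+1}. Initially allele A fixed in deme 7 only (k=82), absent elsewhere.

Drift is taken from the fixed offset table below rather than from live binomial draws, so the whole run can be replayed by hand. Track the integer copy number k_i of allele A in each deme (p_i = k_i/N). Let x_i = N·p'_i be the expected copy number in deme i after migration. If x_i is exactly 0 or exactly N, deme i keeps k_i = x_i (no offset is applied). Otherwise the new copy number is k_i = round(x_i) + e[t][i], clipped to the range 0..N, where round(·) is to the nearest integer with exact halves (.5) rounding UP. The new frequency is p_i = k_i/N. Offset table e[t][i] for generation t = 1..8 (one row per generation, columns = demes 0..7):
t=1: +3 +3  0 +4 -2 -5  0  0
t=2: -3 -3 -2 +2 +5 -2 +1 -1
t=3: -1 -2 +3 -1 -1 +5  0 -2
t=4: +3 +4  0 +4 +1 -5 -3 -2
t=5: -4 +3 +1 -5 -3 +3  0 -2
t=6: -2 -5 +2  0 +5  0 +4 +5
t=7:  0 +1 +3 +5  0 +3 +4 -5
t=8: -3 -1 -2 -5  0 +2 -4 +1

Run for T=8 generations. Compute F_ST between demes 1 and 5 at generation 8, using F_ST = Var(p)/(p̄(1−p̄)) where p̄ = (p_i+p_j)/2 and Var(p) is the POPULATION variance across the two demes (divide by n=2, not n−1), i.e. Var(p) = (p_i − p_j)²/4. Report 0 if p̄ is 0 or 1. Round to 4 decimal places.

t=0: k=[0 0 0 0 0 0 0 82]
t=1: x=[0.0000 0.0000 0.0000 0.0000 0.0000 0.0000 5.7400 76.2600] k=[0 0 0 0 0 0 6 76]
t=2: x=[0.0000 0.0000 0.0000 0.0000 0.0000 0.4200 10.4800 71.1000] k=[0 0 0 0 0 0 11 70]
t=3: x=[0.0000 0.0000 0.0000 0.0000 0.0000 0.7700 14.3600 65.8700] k=[0 0 0 0 0 6 14 64]
t=4: x=[0.0000 0.0000 0.0000 0.0000 0.4200 6.1400 16.9400 60.5000] k=[0 0 0 0 1 1 14 59]
t=5: x=[0.0000 0.0000 0.0000 0.0700 0.9300 1.9100 16.2400 55.8500] k=[0 0 0 0 0 5 16 54]
t=6: x=[0.0000 0.0000 0.0000 0.0000 0.3500 5.4200 17.8900 51.3400] k=[0 0 0 0 5 5 22 56]
t=7: x=[0.0000 0.0000 0.0000 0.3500 4.6500 6.1900 23.1900 53.6200] k=[0 0 0 5 5 9 27 49]
t=8: x=[0.0000 0.0000 0.3500 4.6500 5.2800 9.9800 27.2800 47.4600] k=[0 0 0 0 5 12 23 48]

0.0789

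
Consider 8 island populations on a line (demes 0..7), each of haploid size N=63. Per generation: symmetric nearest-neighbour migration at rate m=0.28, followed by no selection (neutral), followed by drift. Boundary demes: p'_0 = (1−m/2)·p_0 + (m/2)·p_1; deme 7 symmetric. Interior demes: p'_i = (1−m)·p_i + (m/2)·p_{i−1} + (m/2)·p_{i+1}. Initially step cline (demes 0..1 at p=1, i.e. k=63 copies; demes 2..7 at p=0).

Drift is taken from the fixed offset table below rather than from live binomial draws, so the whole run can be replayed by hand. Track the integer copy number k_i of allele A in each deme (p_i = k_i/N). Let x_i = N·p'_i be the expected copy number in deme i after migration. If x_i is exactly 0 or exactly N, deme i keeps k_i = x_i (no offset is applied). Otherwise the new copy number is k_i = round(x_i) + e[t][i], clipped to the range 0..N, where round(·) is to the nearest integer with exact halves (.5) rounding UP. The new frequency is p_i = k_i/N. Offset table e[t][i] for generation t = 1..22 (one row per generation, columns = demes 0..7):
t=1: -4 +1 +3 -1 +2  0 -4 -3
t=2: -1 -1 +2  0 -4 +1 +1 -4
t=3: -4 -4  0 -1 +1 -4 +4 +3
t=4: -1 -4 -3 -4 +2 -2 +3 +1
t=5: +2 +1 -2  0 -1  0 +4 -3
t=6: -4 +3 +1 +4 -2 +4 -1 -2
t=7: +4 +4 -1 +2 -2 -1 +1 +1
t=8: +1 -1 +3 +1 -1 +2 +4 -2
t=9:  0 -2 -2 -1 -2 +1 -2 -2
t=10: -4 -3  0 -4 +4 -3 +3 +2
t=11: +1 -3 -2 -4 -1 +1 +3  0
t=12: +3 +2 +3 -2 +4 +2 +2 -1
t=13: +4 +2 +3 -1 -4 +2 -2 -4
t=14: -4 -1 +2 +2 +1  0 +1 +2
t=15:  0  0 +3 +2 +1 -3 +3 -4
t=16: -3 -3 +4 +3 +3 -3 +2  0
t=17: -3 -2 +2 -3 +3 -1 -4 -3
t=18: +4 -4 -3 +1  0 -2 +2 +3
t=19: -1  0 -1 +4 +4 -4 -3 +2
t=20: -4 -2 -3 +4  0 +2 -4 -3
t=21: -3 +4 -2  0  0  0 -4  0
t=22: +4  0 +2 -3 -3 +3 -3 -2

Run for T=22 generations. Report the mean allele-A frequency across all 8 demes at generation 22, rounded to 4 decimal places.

t=0: k=[63 63 0 0 0 0 0 0]
t=1: x=[63.0000 54.1800 8.8200 0.0000 0.0000 0.0000 0.0000 0.0000] k=[63 55 12 0 0 0 0 0]
t=2: x=[61.8800 50.1000 16.3400 1.6800 0.0000 0.0000 0.0000 0.0000] k=[61 49 18 2 0 0 0 0]
t=3: x=[59.3200 46.3400 20.1000 3.9600 0.2800 0.0000 0.0000 0.0000] k=[55 42 20 3 1 0 0 0]
t=4: x=[53.1800 40.7400 20.7000 5.1000 1.1400 0.1400 0.0000 0.0000] k=[52 37 18 1 3 0 0 0]
t=5: x=[49.9000 36.4400 18.2800 3.6600 2.3000 0.4200 0.0000 0.0000] k=[52 37 16 4 1 0 0 0]
t=6: x=[49.9000 36.1600 17.2600 5.2600 1.2800 0.1400 0.0000 0.0000] k=[46 39 18 9 0 4 0 0]
t=7: x=[45.0200 37.0400 19.6800 9.0000 1.8200 2.8800 0.5600 0.0000] k=[49 41 19 11 0 2 2 0]
t=8: x=[47.8800 39.0400 20.9600 10.5800 1.8200 1.7200 1.7200 0.2800] k=[49 38 24 12 1 4 6 0]
t=9: x=[47.4600 37.5800 24.2800 12.1400 2.9600 3.8600 4.8800 0.8400] k=[47 36 22 11 1 5 3 0]
t=10: x=[45.4600 35.5800 22.4200 11.1400 2.9600 4.1600 2.8600 0.4200] k=[41 33 22 7 7 1 6 2]
t=11: x=[39.8800 32.5800 21.4400 9.1000 6.1600 2.5400 4.7400 2.5600] k=[41 30 19 5 5 4 8 3]
t=12: x=[39.4600 30.0000 18.5800 6.9600 4.8600 4.7000 6.7400 3.7000] k=[42 32 22 5 9 7 9 3]
t=13: x=[40.6000 32.0000 21.0200 7.9400 8.1600 7.5600 7.8800 3.8400] k=[45 34 24 7 4 10 6 0]
t=14: x=[43.4600 34.1400 23.0200 8.9600 5.2600 8.6000 5.7200 0.8400] k=[39 33 25 11 6 9 7 3]
t=15: x=[38.1600 32.7200 24.1600 12.2600 7.1200 8.3000 6.7200 3.5600] k=[38 33 27 14 8 5 10 0]
t=16: x=[37.3000 32.8600 26.0200 14.9800 8.4200 6.1200 7.9000 1.4000] k=[34 30 30 18 11 3 10 1]
t=17: x=[33.4400 30.5600 28.3200 18.7000 10.8600 5.1000 7.7600 2.2600] k=[30 29 30 16 14 4 4 0]
t=18: x=[29.8600 29.2800 27.9000 17.6800 12.8800 5.4000 3.4400 0.5600] k=[34 25 25 19 13 3 5 4]
t=19: x=[32.7400 26.2600 24.1600 19.0000 12.4400 4.6800 4.5800 4.1400] k=[32 26 23 23 16 1 2 6]
t=20: x=[31.1600 26.4200 23.4200 22.0200 14.8800 3.2400 2.4200 5.4400] k=[27 24 20 26 15 5 0 2]
t=21: x=[26.5800 23.8600 21.4000 23.6200 15.1400 5.7000 0.9800 1.7200] k=[24 28 19 24 15 6 0 2]
t=22: x=[24.5600 26.1800 20.9600 22.0400 15.0000 6.4200 1.1200 1.7200] k=[29 26 23 19 12 9 0 0]

0.2341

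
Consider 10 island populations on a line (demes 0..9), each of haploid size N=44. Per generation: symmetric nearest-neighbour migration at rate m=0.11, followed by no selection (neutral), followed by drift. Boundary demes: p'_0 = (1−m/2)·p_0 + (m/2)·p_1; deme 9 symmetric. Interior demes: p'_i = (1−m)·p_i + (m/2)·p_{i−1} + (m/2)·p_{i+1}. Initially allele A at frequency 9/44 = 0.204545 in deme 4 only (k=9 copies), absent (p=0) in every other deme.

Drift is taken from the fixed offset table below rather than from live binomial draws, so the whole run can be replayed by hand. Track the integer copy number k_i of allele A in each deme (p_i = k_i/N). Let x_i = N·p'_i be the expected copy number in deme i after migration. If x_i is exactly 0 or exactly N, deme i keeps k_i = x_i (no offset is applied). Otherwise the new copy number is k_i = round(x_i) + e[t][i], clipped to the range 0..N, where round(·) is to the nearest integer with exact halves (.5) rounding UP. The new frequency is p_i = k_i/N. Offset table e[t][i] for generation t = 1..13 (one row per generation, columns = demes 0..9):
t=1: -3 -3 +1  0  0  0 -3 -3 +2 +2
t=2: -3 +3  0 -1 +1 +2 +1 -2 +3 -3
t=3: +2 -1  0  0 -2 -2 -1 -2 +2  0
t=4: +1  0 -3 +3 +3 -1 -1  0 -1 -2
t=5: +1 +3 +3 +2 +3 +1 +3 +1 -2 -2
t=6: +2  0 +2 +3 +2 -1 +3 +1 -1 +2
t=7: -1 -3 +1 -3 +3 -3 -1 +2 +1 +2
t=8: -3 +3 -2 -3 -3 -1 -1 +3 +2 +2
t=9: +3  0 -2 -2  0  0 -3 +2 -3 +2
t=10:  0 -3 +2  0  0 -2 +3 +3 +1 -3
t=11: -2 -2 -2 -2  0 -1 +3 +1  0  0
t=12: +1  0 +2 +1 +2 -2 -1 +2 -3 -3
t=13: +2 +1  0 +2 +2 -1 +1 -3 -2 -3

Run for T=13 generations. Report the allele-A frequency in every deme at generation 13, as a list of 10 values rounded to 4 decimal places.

[0.0909, 0.0227, 0.0909, 0.0682, 0.1591, 0.0000, 0.1364, 0.1364, 0.0000, 0.0000]

t=0: k=[0 0 0 0 9 0 0 0 0 0]
t=1: x=[0.0000 0.0000 0.0000 0.4950 8.0100 0.4950 0.0000 0.0000 0.0000 0.0000] k=[0 0 0 0 8 0 0 0 0 0]
t=2: x=[0.0000 0.0000 0.0000 0.4400 7.1200 0.4400 0.0000 0.0000 0.0000 0.0000] k=[0 0 0 0 8 2 0 0 0 0]
t=3: x=[0.0000 0.0000 0.0000 0.4400 7.2300 2.2200 0.1100 0.0000 0.0000 0.0000] k=[0 0 0 0 5 0 0 0 0 0]
t=4: x=[0.0000 0.0000 0.0000 0.2750 4.4500 0.2750 0.0000 0.0000 0.0000 0.0000] k=[0 0 0 3 7 0 0 0 0 0]
t=5: x=[0.0000 0.0000 0.1650 3.0550 6.3950 0.3850 0.0000 0.0000 0.0000 0.0000] k=[0 0 3 5 9 1 0 0 0 0]
t=6: x=[0.0000 0.1650 2.9450 5.1100 8.3400 1.3850 0.0550 0.0000 0.0000 0.0000] k=[0 0 5 8 10 0 3 0 0 0]
t=7: x=[0.0000 0.2750 4.8900 7.9450 9.3400 0.7150 2.6700 0.1650 0.0000 0.0000] k=[0 0 6 5 12 0 2 2 0 0]
t=8: x=[0.0000 0.3300 5.6150 5.4400 10.9550 0.7700 1.8900 1.8900 0.1100 0.0000] k=[0 3 4 2 8 0 1 5 2 0]
t=9: x=[0.1650 2.8900 3.8350 2.4400 7.2300 0.4950 1.1650 4.6150 2.0550 0.1100] k=[3 3 2 0 7 0 0 7 0 2]
t=10: x=[3.0000 2.9450 1.9450 0.4950 6.2300 0.3850 0.3850 6.2300 0.4950 1.8900] k=[3 0 4 0 6 0 3 9 1 0]
t=11: x=[2.8350 0.3850 3.5600 0.5500 5.3400 0.4950 3.1650 8.2300 1.3850 0.0550] k=[1 0 2 0 5 0 6 9 1 0]
t=12: x=[0.9450 0.1650 1.7800 0.3850 4.4500 0.6050 5.8350 8.3950 1.3850 0.0550] k=[2 0 4 1 6 0 5 10 0 0]
t=13: x=[1.8900 0.3300 3.6150 1.4400 5.3950 0.6050 5.0000 9.1750 0.5500 0.0000] k=[4 1 4 3 7 0 6 6 0 0]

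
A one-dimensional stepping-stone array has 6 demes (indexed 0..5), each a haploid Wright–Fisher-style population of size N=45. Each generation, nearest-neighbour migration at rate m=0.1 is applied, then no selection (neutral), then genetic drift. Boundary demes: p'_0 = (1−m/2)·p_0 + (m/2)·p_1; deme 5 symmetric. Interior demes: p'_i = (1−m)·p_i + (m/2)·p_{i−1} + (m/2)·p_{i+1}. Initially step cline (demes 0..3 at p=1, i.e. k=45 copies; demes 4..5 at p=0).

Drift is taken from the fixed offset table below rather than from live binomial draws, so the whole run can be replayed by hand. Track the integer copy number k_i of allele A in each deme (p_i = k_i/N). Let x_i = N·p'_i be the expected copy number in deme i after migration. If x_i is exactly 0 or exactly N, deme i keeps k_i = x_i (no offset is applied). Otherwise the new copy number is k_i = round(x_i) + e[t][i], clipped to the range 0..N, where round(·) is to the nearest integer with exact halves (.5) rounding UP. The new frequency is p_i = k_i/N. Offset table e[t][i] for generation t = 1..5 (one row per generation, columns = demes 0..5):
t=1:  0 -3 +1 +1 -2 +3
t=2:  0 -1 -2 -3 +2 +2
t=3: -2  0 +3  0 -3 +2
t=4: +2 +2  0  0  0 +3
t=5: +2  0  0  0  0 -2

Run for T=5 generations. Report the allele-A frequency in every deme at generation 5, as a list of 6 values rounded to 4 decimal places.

t=0: k=[45 45 45 45 0 0]
t=1: x=[45.0000 45.0000 45.0000 42.7500 2.2500 0.0000] k=[45 45 45 44 0 0]
t=2: x=[45.0000 45.0000 44.9500 41.8500 2.2000 0.0000] k=[45 45 43 39 4 0]
t=3: x=[45.0000 44.9000 42.9000 37.4500 5.5500 0.2000] k=[45 45 45 37 3 2]
t=4: x=[45.0000 45.0000 44.6000 35.7000 4.6500 2.0500] k=[45 45 45 36 5 5]
t=5: x=[45.0000 45.0000 44.5500 34.9000 6.5500 5.0000] k=[45 45 45 35 7 3]

[1.0000, 1.0000, 1.0000, 0.7778, 0.1556, 0.0667]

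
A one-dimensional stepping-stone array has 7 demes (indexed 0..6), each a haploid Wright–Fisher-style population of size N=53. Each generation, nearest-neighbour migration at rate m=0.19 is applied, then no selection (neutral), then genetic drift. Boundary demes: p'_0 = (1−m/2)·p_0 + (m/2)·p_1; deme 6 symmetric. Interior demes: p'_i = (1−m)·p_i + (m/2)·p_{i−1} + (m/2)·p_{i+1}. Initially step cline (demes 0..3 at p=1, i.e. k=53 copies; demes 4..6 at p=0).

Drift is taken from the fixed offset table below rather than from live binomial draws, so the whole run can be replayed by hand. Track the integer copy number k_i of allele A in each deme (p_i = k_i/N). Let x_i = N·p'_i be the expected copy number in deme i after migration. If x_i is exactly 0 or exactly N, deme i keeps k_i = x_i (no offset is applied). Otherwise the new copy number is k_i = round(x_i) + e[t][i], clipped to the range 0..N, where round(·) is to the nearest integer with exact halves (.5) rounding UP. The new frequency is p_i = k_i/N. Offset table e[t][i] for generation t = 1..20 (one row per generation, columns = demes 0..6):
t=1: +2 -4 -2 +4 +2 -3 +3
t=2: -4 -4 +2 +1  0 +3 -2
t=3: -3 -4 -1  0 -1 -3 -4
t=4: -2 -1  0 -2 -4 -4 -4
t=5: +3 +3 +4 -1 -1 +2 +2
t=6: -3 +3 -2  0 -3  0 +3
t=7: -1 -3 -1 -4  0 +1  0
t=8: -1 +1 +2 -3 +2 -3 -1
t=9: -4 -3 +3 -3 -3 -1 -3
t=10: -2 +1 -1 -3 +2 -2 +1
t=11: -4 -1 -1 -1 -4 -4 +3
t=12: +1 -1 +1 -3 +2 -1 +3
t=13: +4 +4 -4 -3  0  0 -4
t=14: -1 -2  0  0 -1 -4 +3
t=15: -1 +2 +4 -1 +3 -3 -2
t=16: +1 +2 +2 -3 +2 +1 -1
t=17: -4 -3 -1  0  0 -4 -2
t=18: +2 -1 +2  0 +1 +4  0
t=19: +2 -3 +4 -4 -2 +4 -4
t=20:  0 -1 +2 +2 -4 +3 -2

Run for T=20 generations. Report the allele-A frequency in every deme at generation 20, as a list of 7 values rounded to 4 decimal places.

t=0: k=[53 53 53 53 0 0 0]
t=1: x=[53.0000 53.0000 53.0000 47.9650 5.0350 0.0000 0.0000] k=[53 53 53 52 7 0 0]
t=2: x=[53.0000 53.0000 52.9050 47.8200 10.6100 0.6650 0.0000] k=[53 53 53 49 11 4 0]
t=3: x=[53.0000 53.0000 52.6200 45.7700 13.9450 4.2850 0.3800] k=[53 53 52 46 13 1 0]
t=4: x=[53.0000 52.9050 51.5250 43.4350 14.9950 2.0450 0.0950] k=[53 52 52 41 11 0 0]
t=5: x=[52.9050 52.0950 50.9550 39.1950 12.8050 1.0450 0.0000] k=[53 53 53 38 12 3 0]
t=6: x=[53.0000 53.0000 51.5750 36.9550 13.6150 3.5700 0.2850] k=[53 53 50 37 11 4 3]
t=7: x=[53.0000 52.7150 49.0500 35.7650 12.8050 4.5700 3.0950] k=[53 50 48 32 13 6 3]
t=8: x=[52.7150 50.0950 46.6700 31.7150 14.1400 6.3800 3.2850] k=[52 51 49 29 16 3 2]
t=9: x=[51.9050 50.9050 47.2900 29.6650 16.0000 4.1400 2.0950] k=[48 48 50 27 13 3 0]
t=10: x=[48.0000 48.1900 47.6250 27.8550 13.3800 3.6650 0.2850] k=[46 49 47 25 15 2 1]
t=11: x=[46.2850 48.5250 45.1000 26.1400 14.7150 3.1400 1.0950] k=[42 48 44 25 11 0 4]
t=12: x=[42.5700 47.0500 42.5750 25.4750 11.2850 1.4250 3.6200] k=[44 46 44 22 13 0 7]
t=13: x=[44.1900 45.6200 42.1000 23.2350 12.6200 1.9000 6.3350] k=[48 50 38 20 13 2 2]
t=14: x=[48.1900 48.6700 37.4300 21.0450 12.6200 3.0450 2.0000] k=[47 47 37 21 12 0 5]
t=15: x=[47.0000 46.0500 36.4300 21.6650 11.7150 1.6150 4.5250] k=[46 48 40 21 15 0 3]
t=16: x=[46.1900 47.0500 38.9550 22.2350 14.1450 1.7100 2.7150] k=[47 49 41 19 16 3 2]
t=17: x=[47.1900 48.0500 39.6700 20.8050 15.0500 4.1400 2.0950] k=[43 45 39 21 15 0 0]
t=18: x=[43.1900 44.2400 37.8600 22.1400 14.1450 1.4250 0.0000] k=[45 43 40 22 15 5 0]
t=19: x=[44.8100 42.9050 38.5750 23.0450 14.7150 5.4750 0.4750] k=[47 40 43 19 13 9 0]
t=20: x=[46.3350 40.9500 40.4350 20.7100 13.1900 8.5250 0.8550] k=[46 40 42 23 9 12 0]

[0.8679, 0.7547, 0.7925, 0.4340, 0.1698, 0.2264, 0.0000]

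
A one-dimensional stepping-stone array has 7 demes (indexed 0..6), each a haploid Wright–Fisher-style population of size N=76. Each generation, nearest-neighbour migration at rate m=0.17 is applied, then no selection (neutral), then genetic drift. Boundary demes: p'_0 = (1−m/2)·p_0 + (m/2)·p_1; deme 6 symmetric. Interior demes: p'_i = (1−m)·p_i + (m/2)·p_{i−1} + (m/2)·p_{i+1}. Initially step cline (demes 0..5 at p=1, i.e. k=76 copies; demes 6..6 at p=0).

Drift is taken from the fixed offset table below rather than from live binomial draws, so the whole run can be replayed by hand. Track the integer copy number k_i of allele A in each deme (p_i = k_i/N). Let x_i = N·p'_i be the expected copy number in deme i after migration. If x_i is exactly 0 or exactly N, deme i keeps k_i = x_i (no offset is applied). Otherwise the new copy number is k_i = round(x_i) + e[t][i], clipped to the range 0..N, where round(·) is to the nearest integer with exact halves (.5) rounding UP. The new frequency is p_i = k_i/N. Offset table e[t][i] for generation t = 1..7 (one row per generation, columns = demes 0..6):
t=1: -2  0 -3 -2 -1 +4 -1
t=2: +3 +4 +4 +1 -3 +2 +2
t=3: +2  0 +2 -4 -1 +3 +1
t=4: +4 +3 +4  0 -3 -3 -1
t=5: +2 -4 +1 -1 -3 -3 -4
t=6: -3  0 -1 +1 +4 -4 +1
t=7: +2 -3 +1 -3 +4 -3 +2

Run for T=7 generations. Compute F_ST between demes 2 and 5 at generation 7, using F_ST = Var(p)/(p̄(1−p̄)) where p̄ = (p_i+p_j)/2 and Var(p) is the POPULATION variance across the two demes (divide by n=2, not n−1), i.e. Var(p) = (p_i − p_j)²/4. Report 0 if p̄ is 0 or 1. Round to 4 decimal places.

0.2459

t=0: k=[76 76 76 76 76 76 0]
t=1: x=[76.0000 76.0000 76.0000 76.0000 76.0000 69.5400 6.4600] k=[76 76 76 76 76 74 5]
t=2: x=[76.0000 76.0000 76.0000 76.0000 75.8300 68.3050 10.8650] k=[76 76 76 76 73 70 13]
t=3: x=[76.0000 76.0000 76.0000 75.7450 73.0000 65.4100 17.8450] k=[76 76 76 72 72 68 19]
t=4: x=[76.0000 76.0000 75.6600 72.3400 71.6600 64.1750 23.1650] k=[76 76 76 72 69 61 22]
t=5: x=[76.0000 76.0000 75.6600 72.0850 68.5750 58.3650 25.3150] k=[76 76 76 71 66 55 21]
t=6: x=[76.0000 76.0000 75.5750 71.0000 65.4900 53.0450 23.8900] k=[76 76 75 72 69 49 25]
t=7: x=[76.0000 75.9150 74.8300 72.0000 67.5550 48.6600 27.0400] k=[76 73 76 69 72 46 29]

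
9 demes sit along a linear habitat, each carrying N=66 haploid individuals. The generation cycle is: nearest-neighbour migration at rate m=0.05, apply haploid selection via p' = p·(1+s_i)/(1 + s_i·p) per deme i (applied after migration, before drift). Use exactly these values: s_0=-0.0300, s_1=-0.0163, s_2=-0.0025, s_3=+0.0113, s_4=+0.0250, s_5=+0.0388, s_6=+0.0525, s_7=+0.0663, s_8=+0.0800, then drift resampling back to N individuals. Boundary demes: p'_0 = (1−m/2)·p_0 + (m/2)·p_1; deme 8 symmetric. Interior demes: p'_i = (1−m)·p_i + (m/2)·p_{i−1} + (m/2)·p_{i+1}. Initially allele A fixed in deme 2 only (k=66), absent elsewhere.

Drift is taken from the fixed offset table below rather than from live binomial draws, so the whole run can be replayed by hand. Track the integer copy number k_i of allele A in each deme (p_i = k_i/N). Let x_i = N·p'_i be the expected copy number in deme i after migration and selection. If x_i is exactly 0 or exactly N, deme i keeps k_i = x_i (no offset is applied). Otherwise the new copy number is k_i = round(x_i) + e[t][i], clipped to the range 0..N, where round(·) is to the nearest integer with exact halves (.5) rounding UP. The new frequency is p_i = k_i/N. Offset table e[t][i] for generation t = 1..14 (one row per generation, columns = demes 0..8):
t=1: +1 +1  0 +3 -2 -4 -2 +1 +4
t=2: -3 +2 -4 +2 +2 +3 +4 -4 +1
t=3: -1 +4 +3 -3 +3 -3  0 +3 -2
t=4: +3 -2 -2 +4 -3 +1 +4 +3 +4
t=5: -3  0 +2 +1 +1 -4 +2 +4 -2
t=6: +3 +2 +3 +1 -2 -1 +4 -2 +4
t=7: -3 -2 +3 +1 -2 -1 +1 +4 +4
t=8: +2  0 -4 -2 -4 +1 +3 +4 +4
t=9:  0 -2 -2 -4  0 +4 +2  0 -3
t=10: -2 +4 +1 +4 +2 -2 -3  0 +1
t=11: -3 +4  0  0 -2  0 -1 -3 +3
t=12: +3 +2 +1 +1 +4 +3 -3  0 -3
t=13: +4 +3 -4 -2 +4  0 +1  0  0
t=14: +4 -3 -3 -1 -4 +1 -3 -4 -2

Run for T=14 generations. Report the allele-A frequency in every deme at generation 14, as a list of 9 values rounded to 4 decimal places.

t=0: k=[0 0 66 0 0 0 0 0 0]
t=1: x=[0.0000 1.6238 62.6921 1.6682 0.0000 0.0000 0.0000 0.0000 0.0000] k=[0 3 63 5 0 0 0 0 0]
t=2: x=[0.0728 4.3576 60.0364 6.3896 0.1281 0.0000 0.0000 0.0000 0.0000] k=[0 6 56 8 2 0 0 0 0]
t=3: x=[0.1455 6.9965 53.5247 9.1381 2.1508 0.0519 0.0000 0.0000 0.0000] k=[0 11 57 6 5 0 0 0 0]
t=4: x=[0.2668 11.7158 54.5513 7.3228 5.0132 0.1298 0.0000 0.0000 0.0000] k=[3 10 53 11 2 1 0 0 0]
t=5: x=[3.0842 10.7513 50.8458 11.9345 2.2531 1.0382 0.0263 0.0000 0.0000] k=[0 11 53 13 3 0 2 0 0]
t=6: x=[0.2668 11.6169 50.9209 13.8727 3.2505 0.1298 1.9967 0.0533 0.0000] k=[3 14 54 15 1 0 6 0 0]
t=7: x=[3.1815 14.5379 51.9974 15.7594 1.3574 0.1818 5.9722 0.1599 0.0000] k=[0 13 55 17 0 0 7 4 0]
t=8: x=[0.3153 13.5472 52.9738 17.6700 0.4356 0.1818 7.0664 4.2217 0.1080] k=[2 14 49 16 0 1 10 8 4]
t=9: x=[2.2333 14.3892 47.2664 16.5640 0.4356 1.2457 10.1570 8.4099 4.4061] k=[2 12 45 13 0 5 12 8 1]
t=10: x=[2.1847 12.4086 43.3378 13.5959 0.4612 5.2304 12.2265 8.3837 1.2672] k=[0 16 44 18 2 3 9 8 2]
t=11: x=[0.3881 16.0991 42.6122 18.3987 2.4833 3.2403 9.2236 8.3312 2.3160] k=[0 20 43 18 0 3 8 5 5]
t=12: x=[0.4851 19.8462 41.7616 18.3234 0.5380 3.1627 8.1589 5.3840 5.3675] k=[3 22 43 19 5 6 5 5 2]
t=13: x=[3.3761 21.8094 41.8367 19.4036 5.4982 6.1593 5.2678 5.2257 2.2354] k=[7 25 38 17 9 6 6 5 2]
t=14: x=[7.2511 24.6208 37.1093 17.4690 9.3209 6.2883 6.2589 5.2521 2.2354] k=[11 22 34 16 5 7 3 1 0]

[0.1667, 0.3333, 0.5152, 0.2424, 0.0758, 0.1061, 0.0455, 0.0152, 0.0000]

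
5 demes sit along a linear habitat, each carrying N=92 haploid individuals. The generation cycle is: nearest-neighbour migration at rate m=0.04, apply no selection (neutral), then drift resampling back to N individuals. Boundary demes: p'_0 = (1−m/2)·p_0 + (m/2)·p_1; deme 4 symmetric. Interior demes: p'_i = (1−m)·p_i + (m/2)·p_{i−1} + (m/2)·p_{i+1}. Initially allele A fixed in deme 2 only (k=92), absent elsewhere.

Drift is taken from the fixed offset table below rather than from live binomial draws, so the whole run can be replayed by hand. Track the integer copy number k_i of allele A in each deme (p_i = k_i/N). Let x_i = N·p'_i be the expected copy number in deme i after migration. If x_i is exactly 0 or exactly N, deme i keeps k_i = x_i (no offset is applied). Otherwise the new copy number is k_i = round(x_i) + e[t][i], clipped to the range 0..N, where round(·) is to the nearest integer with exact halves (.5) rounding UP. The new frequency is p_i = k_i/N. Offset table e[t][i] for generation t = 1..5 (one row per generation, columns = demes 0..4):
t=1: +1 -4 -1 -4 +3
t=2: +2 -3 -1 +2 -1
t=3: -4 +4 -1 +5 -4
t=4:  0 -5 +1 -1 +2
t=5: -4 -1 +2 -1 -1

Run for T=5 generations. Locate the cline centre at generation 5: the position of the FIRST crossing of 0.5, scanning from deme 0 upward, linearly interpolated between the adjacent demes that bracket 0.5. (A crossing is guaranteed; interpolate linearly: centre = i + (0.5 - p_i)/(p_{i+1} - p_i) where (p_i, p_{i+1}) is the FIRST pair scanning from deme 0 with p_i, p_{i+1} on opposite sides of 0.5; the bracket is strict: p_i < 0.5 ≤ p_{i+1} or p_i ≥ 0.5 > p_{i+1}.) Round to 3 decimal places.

t=0: k=[0 0 92 0 0]
t=1: x=[0.0000 1.8400 88.3200 1.8400 0.0000] k=[0 0 87 0 0]
t=2: x=[0.0000 1.7400 83.5200 1.7400 0.0000] k=[0 0 83 4 0]
t=3: x=[0.0000 1.6600 79.7600 5.5000 0.0800] k=[0 6 79 11 0]
t=4: x=[0.1200 7.3400 76.1800 12.1400 0.2200] k=[0 2 77 11 2]
t=5: x=[0.0400 3.4600 74.1800 12.1400 2.1800] k=[0 2 76 11 1]

1.595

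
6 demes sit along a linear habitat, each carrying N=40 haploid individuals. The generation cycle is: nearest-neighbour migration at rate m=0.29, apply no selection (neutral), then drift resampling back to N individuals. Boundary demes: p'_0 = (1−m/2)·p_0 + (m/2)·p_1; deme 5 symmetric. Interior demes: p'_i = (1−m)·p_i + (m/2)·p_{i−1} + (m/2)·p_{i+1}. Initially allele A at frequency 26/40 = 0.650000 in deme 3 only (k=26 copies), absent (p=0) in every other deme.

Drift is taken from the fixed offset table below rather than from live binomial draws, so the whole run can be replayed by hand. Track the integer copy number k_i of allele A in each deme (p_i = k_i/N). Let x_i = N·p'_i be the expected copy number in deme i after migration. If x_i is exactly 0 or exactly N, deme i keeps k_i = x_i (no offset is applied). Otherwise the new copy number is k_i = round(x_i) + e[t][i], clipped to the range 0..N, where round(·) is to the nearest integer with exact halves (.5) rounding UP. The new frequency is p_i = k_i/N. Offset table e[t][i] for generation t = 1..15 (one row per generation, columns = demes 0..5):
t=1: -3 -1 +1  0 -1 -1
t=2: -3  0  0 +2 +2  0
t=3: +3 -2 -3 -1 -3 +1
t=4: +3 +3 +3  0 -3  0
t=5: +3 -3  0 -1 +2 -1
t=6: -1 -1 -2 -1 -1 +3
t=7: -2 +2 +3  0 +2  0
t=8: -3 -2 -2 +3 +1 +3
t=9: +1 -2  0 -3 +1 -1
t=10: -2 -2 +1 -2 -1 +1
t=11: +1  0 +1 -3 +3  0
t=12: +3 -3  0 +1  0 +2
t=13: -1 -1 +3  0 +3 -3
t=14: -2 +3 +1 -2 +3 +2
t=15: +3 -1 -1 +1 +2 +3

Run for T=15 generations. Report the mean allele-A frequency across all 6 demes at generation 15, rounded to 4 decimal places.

0.1875

t=0: k=[0 0 0 26 0 0]
t=1: x=[0.0000 0.0000 3.7700 18.4600 3.7700 0.0000] k=[0 0 5 18 3 0]
t=2: x=[0.0000 0.7250 6.1600 13.9400 4.7400 0.4350] k=[0 1 6 16 7 0]
t=3: x=[0.1450 1.5800 6.7250 13.2450 7.2900 1.0150] k=[3 0 4 12 4 2]
t=4: x=[2.5650 1.0150 4.5800 9.6800 4.8700 2.2900] k=[6 4 8 10 2 2]
t=5: x=[5.7100 4.8700 7.7100 8.5500 3.1600 2.0000] k=[9 2 8 8 5 1]
t=6: x=[7.9850 3.8850 7.1300 7.5650 4.8550 1.5800] k=[7 3 5 7 4 5]
t=7: x=[6.4200 3.8700 5.0000 6.2750 4.5800 4.8550] k=[4 6 8 6 7 5]
t=8: x=[4.2900 6.0000 7.4200 6.4350 6.5650 5.2900] k=[1 4 5 9 8 8]
t=9: x=[1.4350 3.7100 5.4350 8.2750 8.1450 8.0000] k=[2 2 5 5 9 7]
t=10: x=[2.0000 2.4350 4.5650 5.5800 8.1300 7.2900] k=[0 0 6 4 7 8]
t=11: x=[0.0000 0.8700 4.8400 4.7250 6.7100 7.8550] k=[0 1 6 2 10 8]
t=12: x=[0.1450 1.5800 4.6950 3.7400 8.5500 8.2900] k=[3 0 5 5 9 10]
t=13: x=[2.5650 1.1600 4.2750 5.5800 8.5650 9.8550] k=[2 0 7 6 12 7]
t=14: x=[1.7100 1.3050 5.8400 7.0150 10.4050 7.7250] k=[0 4 7 5 13 10]
t=15: x=[0.5800 3.8550 6.2750 6.4500 11.4050 10.4350] k=[4 3 5 7 13 13]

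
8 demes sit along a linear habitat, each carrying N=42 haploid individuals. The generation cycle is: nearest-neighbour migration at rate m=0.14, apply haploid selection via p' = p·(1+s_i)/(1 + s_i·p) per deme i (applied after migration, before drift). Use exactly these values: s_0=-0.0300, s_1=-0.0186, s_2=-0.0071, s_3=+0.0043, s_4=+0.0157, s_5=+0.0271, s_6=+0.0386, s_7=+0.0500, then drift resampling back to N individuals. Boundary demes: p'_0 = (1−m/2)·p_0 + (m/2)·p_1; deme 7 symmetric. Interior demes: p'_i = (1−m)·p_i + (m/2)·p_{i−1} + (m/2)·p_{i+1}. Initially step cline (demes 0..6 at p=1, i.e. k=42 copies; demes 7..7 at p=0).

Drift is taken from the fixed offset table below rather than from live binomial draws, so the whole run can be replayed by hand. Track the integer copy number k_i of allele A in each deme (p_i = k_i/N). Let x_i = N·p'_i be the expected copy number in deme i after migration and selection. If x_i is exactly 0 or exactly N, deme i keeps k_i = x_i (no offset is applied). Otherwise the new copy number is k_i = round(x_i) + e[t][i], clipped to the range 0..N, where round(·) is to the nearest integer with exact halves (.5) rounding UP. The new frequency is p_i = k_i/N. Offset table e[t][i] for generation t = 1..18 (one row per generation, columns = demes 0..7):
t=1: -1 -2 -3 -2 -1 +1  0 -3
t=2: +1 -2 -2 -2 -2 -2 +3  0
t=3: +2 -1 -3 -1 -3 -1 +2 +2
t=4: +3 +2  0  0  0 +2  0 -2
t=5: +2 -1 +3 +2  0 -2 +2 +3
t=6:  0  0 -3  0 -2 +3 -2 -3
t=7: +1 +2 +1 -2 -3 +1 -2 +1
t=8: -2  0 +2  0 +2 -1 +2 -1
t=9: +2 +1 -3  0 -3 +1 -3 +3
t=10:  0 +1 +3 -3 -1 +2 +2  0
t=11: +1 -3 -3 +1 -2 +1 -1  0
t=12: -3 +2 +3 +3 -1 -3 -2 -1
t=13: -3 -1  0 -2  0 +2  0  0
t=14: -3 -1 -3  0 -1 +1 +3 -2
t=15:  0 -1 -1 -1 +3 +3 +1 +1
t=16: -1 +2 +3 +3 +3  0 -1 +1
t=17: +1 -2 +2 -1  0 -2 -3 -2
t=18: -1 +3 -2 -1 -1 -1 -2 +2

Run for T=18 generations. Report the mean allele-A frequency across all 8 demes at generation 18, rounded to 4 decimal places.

0.8929

t=0: k=[42 42 42 42 42 42 42 0]
t=1: x=[42.0000 42.0000 42.0000 42.0000 42.0000 42.0000 39.1619 3.0762] k=[42 42 42 42 42 42 39 0]
t=2: x=[42.0000 42.0000 42.0000 42.0000 42.0000 41.7955 36.6591 2.8572] k=[42 42 42 42 42 40 40 3]
t=3: x=[42.0000 42.0000 42.0000 42.0000 41.8622 40.1870 37.5626 5.8307] k=[42 42 42 42 39 39 40 8]
t=4: x=[42.0000 42.0000 42.0000 41.7909 39.2503 39.1420 37.8343 10.6225] k=[42 42 42 42 39 41 38 9]
t=5: x=[42.0000 42.0000 42.0000 41.7909 39.3884 40.6845 36.3673 11.4314] k=[42 42 42 42 39 39 38 14]
t=6: x=[42.0000 42.0000 42.0000 41.7909 39.2503 39.0052 36.5715 16.1623] k=[42 42 42 42 37 42 35 13]
t=7: x=[42.0000 42.0000 42.0000 41.6515 37.7598 41.1817 34.1936 15.0072] k=[42 42 42 40 35 42 32 16]
t=8: x=[42.0000 42.0000 41.8590 39.7990 35.9214 40.8405 31.8739 17.6169] k=[42 42 42 40 38 40 34 17]
t=9: x=[42.0000 42.0000 41.8590 40.0082 38.3325 39.5035 33.4899 18.6947] k=[42 42 39 40 35 41 30 22]
t=10: x=[42.0000 41.7860 39.2618 39.5898 35.8522 39.8648 30.5285 23.0684] k=[42 42 42 37 35 42 33 23]
t=11: x=[42.0000 42.0000 41.6475 37.2282 35.7137 40.9088 33.1964 24.2022] k=[42 42 39 38 34 42 32 24]
t=12: x=[42.0000 41.7860 39.1210 37.8062 34.9320 40.7723 32.4229 25.0554] k=[42 42 42 41 34 38 30 24]
t=13: x=[42.0000 42.0000 41.9295 40.5859 34.8628 37.2733 30.4597 24.9166] k=[42 42 42 39 35 39 30 25]
t=14: x=[42.0000 42.0000 41.7885 38.9422 35.6445 38.1838 30.5973 25.8378] k=[42 42 39 39 35 39 34 24]
t=15: x=[42.0000 41.7860 39.1914 38.7330 35.6445 38.4577 33.9005 25.1942] k=[42 41 38 38 39 41 35 26]
t=16: x=[41.9278 40.8390 38.1854 38.0853 39.1122 40.4797 35.0134 27.1023] k=[41 42 41 41 42 40 34 28]
t=17: x=[41.0419 41.8574 41.0635 41.0739 41.7932 39.7770 34.2424 28.8644] k=[42 40 42 40 42 38 31 27]
t=18: x=[41.8557 40.2488 41.7180 40.2871 41.5864 37.8902 31.5109 27.7430] k=[41 42 40 39 41 37 30 30]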